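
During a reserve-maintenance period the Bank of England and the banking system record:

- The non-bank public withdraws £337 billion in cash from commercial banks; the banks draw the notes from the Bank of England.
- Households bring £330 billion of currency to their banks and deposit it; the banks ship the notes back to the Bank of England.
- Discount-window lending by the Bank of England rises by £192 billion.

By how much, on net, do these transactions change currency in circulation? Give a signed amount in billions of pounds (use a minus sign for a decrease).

+£7 billion

Bank of England balance sheet:
  Assets:      Loans to banks +£192B
  Liabilities: Bank reserves +£185B, Currency in circulation +£7B
So the change in currency in circulation is +£7 billion.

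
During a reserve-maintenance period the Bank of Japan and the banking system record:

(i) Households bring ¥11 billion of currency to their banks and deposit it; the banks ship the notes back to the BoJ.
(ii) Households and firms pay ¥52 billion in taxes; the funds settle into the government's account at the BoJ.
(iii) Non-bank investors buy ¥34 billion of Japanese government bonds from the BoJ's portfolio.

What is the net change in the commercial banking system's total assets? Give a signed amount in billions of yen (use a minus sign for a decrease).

-¥75 billion

Currency deposit ¥11 billion: bank balance sheets expand → +¥11B.
Government account inflow ¥52 billion: bank balance sheets shrink → −¥52B.
Asset sale (to non-banks) ¥34 billion: bank balance sheets shrink → −¥34B.
Net: 11 − 52 − 34 = -¥75 billion.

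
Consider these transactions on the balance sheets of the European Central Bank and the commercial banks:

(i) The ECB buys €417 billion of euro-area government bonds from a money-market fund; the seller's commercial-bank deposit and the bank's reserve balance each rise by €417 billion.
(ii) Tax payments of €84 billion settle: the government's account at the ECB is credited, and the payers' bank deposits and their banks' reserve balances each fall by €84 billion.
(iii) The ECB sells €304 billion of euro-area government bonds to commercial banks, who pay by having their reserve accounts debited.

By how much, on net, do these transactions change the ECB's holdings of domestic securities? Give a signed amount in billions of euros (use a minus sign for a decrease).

ECB balance sheet:
  Assets:      Securities +€113B
  Liabilities: Bank reserves +€29B, Government deposits +€84B
Commercial banking system:
  Assets:      Reserves at CB +€29B, Securities +€304B
  Liabilities: Checkable deposits +€333B
So the change in the ECB's holdings of domestic securities is +€113 billion.

+€113 billion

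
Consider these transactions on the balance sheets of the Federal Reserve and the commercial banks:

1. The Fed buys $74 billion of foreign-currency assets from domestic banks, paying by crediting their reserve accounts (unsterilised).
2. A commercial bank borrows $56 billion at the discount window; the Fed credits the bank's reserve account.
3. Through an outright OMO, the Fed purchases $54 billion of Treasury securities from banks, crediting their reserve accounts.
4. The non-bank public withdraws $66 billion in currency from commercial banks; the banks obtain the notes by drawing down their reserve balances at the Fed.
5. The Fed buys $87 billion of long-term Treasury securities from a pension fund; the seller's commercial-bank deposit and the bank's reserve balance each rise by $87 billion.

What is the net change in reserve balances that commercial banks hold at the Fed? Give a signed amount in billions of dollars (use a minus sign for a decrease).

+$205 billion

FX purchase $74 billion: the Fed pays by crediting reserve accounts → +$74B.
Discount-window loan $56 billion: the loan is credited to the bank's reserve account → +$56B.
OMO purchase (from banks) $54 billion: the Fed pays by crediting reserve accounts → +$54B.
Currency withdrawal $66 billion: banks swap reserves for currency → −$66B.
Asset purchase (from non-banks) $87 billion: the Fed pays by crediting reserve accounts → +$87B.
Net: 74 + 56 + 54 − 66 + 87 = +$205 billion.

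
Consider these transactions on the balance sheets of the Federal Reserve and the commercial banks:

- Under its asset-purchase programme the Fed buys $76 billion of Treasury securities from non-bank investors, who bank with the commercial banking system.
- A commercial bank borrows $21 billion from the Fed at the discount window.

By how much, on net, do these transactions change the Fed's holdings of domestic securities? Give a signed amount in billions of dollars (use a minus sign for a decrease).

Fed balance sheet:
  Assets:      Securities +$76B, Loans to banks +$21B
  Liabilities: Bank reserves +$97B
Commercial banking system:
  Assets:      Reserves at CB +$97B
  Liabilities: Checkable deposits +$76B, Borrowings from CB +$21B
So the change in the Fed's holdings of domestic securities is +$76 billion.

+$76 billion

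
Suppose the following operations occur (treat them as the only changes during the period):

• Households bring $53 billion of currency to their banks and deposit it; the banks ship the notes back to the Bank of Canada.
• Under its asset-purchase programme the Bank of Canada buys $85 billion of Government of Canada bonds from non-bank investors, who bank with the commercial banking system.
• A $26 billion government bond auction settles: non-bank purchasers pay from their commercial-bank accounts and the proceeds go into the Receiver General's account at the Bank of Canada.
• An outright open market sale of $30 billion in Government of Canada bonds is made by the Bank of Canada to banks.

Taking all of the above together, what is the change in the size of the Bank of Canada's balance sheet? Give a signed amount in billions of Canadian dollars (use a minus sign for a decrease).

+$55 billion

Bank of Canada balance sheet:
  Assets:      Securities +$55B
  Liabilities: Bank reserves +$82B, Currency in circulation −$53B, Government deposits +$26B
Commercial banking system:
  Assets:      Reserves at CB +$82B, Securities +$30B
  Liabilities: Checkable deposits +$112B
Change in total Bank of Canada assets = +$55 billion.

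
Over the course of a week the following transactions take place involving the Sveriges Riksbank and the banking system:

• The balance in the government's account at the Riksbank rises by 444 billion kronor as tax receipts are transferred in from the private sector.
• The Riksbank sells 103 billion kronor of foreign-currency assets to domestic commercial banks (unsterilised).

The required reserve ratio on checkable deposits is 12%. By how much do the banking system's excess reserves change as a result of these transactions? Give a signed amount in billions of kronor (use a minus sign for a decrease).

Government account inflow 444 billion kronor: reserves −444B, deposits −444B.
FX sale 103 billion kronor: reserves −103B, deposits 0.
Totals: Δreserves = −547B, Δdeposits = −444B.
Δrequired reserves = 12% × −444B = −53.28B.
Δexcess reserves = Δreserves − Δrequired = −547B − (−53.28B) = -493.72 billion.

-493.72 billion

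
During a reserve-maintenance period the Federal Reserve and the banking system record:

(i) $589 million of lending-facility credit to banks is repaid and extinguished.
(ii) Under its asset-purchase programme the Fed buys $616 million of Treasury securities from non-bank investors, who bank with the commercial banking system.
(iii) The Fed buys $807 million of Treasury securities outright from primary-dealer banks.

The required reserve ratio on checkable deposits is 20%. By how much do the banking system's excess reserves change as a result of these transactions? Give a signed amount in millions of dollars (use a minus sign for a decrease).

Discount-window repayment $589 million: reserves −$589M, deposits 0.
Asset purchase (from non-banks) $616 million: reserves +$616M, deposits +$616M.
OMO purchase (from banks) $807 million: reserves +$807M, deposits 0.
Totals: Δreserves = +$834M, Δdeposits = +$616M.
Δrequired reserves = 20% × +$616M = +$123.2M.
Δexcess reserves = Δreserves − Δrequired = +$834M − (+$123.2M) = +$710.8 million.

+$710.8 million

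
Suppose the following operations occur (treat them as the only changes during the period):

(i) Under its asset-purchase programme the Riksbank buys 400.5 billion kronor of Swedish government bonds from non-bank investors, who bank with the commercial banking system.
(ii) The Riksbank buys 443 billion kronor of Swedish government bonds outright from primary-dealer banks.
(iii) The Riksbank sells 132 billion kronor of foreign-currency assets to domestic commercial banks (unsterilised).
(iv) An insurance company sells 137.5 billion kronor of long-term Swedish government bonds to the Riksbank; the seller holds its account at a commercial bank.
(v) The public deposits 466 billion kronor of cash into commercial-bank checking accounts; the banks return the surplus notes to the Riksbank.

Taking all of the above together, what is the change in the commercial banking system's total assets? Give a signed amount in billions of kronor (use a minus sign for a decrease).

+1004 billion

Asset purchase (from non-banks) 400.5 billion kronor: bank balance sheets expand → +400.5B.
OMO purchase (from banks) 443 billion kronor: just an asset swap on bank balance sheets → 0.
FX sale 132 billion kronor: just an asset swap on bank balance sheets → 0.
Asset purchase (from non-banks) 137.5 billion kronor: bank balance sheets expand → +137.5B.
Currency deposit 466 billion kronor: bank balance sheets expand → +466B.
Net: 400.5 + 0 + 0 + 137.5 + 466 = +1004 billion.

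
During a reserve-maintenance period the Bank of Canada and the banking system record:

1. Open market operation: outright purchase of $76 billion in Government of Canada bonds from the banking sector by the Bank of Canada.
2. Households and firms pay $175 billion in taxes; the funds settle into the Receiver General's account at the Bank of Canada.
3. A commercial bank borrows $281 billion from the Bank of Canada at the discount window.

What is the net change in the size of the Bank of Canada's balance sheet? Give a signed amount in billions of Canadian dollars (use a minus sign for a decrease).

OMO purchase (from banks) $76 billion: a Bank of Canada asset is acquired → +$76B.
Government account inflow $175 billion: only the composition of liabilities changes → 0.
Discount-window loan $281 billion: a Bank of Canada asset is acquired → +$281B.
Net: 76 + 0 + 281 = +$357 billion.

+$357 billion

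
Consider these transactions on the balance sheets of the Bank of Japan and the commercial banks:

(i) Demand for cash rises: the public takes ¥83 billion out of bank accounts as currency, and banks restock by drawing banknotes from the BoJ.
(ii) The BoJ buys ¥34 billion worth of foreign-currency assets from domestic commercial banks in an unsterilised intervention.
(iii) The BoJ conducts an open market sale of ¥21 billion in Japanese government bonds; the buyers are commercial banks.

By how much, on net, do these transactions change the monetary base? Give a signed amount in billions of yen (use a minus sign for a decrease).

+¥13 billion

Currency withdrawal ¥83 billion: just a shift between currency and reserves — both are base money → 0.
FX purchase ¥34 billion: BoJ balance sheet expands → +¥34B.
OMO sale (to banks) ¥21 billion: BoJ balance sheet contracts → −¥21B.
Net: 0 + 34 − 21 = +¥13 billion.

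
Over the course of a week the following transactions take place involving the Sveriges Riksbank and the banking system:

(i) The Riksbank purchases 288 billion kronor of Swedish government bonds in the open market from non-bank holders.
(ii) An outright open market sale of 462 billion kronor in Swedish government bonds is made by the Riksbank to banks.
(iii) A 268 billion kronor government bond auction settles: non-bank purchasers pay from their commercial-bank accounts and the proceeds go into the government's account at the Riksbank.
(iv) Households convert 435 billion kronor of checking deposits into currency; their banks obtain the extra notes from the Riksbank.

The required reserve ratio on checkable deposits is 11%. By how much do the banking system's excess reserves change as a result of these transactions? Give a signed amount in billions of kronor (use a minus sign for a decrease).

-831.35 billion

Asset purchase (from non-banks) 288 billion kronor: reserves +288B, deposits +288B.
OMO sale (to banks) 462 billion kronor: reserves −462B, deposits 0.
Government account inflow 268 billion kronor: reserves −268B, deposits −268B.
Currency withdrawal 435 billion kronor: reserves −435B, deposits −435B.
Totals: Δreserves = −877B, Δdeposits = −415B.
Δrequired reserves = 11% × −415B = −45.65B.
Δexcess reserves = Δreserves − Δrequired = −877B − (−45.65B) = -831.35 billion.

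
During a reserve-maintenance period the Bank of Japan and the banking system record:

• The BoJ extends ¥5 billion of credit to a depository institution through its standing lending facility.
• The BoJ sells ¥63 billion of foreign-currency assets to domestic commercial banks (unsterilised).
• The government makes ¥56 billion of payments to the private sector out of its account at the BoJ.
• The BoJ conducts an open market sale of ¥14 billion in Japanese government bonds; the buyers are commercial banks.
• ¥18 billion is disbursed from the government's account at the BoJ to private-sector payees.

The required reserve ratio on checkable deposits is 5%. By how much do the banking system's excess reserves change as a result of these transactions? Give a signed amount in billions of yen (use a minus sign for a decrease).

-¥1.7 billion

Discount-window loan ¥5 billion: reserves +¥5B, deposits 0.
FX sale ¥63 billion: reserves −¥63B, deposits 0.
Government spending ¥56 billion: reserves +¥56B, deposits +¥56B.
OMO sale (to banks) ¥14 billion: reserves −¥14B, deposits 0.
Government spending ¥18 billion: reserves +¥18B, deposits +¥18B.
Totals: Δreserves = +¥2B, Δdeposits = +¥74B.
Δrequired reserves = 5% × +¥74B = +¥3.7B.
Δexcess reserves = Δreserves − Δrequired = +¥2B − (+¥3.7B) = -¥1.7 billion.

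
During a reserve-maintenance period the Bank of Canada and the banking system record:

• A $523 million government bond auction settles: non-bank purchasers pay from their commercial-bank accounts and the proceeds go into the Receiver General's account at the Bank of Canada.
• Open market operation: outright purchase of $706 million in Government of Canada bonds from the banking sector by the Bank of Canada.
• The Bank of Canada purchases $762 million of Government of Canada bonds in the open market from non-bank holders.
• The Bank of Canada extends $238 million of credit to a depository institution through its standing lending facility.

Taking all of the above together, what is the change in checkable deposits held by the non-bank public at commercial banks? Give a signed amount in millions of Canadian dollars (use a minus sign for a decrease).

+$239 million

Government account inflow $523 million: non-bank counterparties' bank balances fall → −$523M.
OMO purchase (from banks) $706 million: the counterparty is a bank, so public deposits are unchanged → 0.
Asset purchase (from non-banks) $762 million: non-bank counterparties' bank balances rise → +$762M.
Discount-window loan $238 million: the counterparty is a bank, so public deposits are unchanged → 0.
Net: −523 + 0 + 762 + 0 = +$239 million.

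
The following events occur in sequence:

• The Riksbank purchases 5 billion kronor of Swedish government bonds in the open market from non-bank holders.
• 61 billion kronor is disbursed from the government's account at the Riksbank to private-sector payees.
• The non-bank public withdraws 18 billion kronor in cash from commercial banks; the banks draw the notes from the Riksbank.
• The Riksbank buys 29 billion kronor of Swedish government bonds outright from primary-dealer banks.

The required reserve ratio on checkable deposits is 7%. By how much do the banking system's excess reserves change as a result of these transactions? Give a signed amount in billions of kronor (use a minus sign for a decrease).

+73.64 billion

Asset purchase (from non-banks) 5 billion kronor: reserves +5B, deposits +5B.
Government spending 61 billion kronor: reserves +61B, deposits +61B.
Currency withdrawal 18 billion kronor: reserves −18B, deposits −18B.
OMO purchase (from banks) 29 billion kronor: reserves +29B, deposits 0.
Totals: Δreserves = +77B, Δdeposits = +48B.
Δrequired reserves = 7% × +48B = +3.36B.
Δexcess reserves = Δreserves − Δrequired = +77B − (+3.36B) = +73.64 billion.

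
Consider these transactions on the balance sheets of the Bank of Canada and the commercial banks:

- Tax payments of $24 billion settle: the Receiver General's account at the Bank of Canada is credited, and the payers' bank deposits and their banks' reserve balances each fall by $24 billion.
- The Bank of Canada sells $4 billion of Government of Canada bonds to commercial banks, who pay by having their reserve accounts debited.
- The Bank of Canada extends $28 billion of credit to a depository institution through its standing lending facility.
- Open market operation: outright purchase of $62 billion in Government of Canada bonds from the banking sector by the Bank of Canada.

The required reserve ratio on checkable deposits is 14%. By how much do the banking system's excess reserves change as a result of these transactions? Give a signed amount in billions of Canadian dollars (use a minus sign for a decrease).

Government account inflow $24 billion: reserves −$24B, deposits −$24B.
OMO sale (to banks) $4 billion: reserves −$4B, deposits 0.
Discount-window loan $28 billion: reserves +$28B, deposits 0.
OMO purchase (from banks) $62 billion: reserves +$62B, deposits 0.
Totals: Δreserves = +$62B, Δdeposits = −$24B.
Δrequired reserves = 14% × −$24B = −$3.36B.
Δexcess reserves = Δreserves − Δrequired = +$62B − (−$3.36B) = +$65.36 billion.

+$65.36 billion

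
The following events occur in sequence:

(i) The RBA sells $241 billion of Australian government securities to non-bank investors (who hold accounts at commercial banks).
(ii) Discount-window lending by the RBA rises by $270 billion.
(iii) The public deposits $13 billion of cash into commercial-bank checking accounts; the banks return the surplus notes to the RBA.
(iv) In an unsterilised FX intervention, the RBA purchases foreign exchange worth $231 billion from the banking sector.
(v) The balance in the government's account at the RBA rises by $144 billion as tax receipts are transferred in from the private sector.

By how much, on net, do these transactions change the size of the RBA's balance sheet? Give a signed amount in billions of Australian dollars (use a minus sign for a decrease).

RBA balance sheet:
  Assets:      Securities −$241B, Loans to banks +$270B, Foreign assets +$231B
  Liabilities: Bank reserves +$129B, Currency in circulation −$13B, Government deposits +$144B
Change in total RBA assets = +$260 billion.

+$260 billion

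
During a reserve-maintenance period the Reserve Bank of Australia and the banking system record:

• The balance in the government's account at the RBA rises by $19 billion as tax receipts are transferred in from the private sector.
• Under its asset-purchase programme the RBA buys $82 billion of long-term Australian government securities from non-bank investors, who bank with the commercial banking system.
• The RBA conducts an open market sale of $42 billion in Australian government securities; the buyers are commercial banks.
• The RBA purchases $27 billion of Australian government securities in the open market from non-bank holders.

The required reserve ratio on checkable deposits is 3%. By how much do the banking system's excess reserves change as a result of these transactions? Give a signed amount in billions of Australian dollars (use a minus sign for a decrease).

+$45.3 billion

Government account inflow $19 billion: reserves −$19B, deposits −$19B.
Asset purchase (from non-banks) $82 billion: reserves +$82B, deposits +$82B.
OMO sale (to banks) $42 billion: reserves −$42B, deposits 0.
Asset purchase (from non-banks) $27 billion: reserves +$27B, deposits +$27B.
Totals: Δreserves = +$48B, Δdeposits = +$90B.
Δrequired reserves = 3% × +$90B = +$2.7B.
Δexcess reserves = Δreserves − Δrequired = +$48B − (+$2.7B) = +$45.3 billion.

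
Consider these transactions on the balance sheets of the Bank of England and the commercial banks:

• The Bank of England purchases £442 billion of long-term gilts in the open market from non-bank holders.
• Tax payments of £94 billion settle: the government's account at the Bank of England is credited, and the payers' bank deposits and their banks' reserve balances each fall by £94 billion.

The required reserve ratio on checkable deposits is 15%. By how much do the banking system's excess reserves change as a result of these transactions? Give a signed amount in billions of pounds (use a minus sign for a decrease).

+£295.8 billion

Asset purchase (from non-banks) £442 billion: reserves +£442B, deposits +£442B.
Government account inflow £94 billion: reserves −£94B, deposits −£94B.
Totals: Δreserves = +£348B, Δdeposits = +£348B.
Δrequired reserves = 15% × +£348B = +£52.2B.
Δexcess reserves = Δreserves − Δrequired = +£348B − (+£52.2B) = +£295.8 billion.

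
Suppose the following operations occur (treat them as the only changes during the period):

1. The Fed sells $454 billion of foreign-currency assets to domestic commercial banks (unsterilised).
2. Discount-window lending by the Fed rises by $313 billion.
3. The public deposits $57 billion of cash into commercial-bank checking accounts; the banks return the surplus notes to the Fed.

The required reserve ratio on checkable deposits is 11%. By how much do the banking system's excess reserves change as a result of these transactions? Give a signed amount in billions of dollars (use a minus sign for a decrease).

-$90.27 billion

FX sale $454 billion: reserves −$454B, deposits 0.
Discount-window loan $313 billion: reserves +$313B, deposits 0.
Currency deposit $57 billion: reserves +$57B, deposits +$57B.
Totals: Δreserves = −$84B, Δdeposits = +$57B.
Δrequired reserves = 11% × +$57B = +$6.27B.
Δexcess reserves = Δreserves − Δrequired = −$84B − (+$6.27B) = -$90.27 billion.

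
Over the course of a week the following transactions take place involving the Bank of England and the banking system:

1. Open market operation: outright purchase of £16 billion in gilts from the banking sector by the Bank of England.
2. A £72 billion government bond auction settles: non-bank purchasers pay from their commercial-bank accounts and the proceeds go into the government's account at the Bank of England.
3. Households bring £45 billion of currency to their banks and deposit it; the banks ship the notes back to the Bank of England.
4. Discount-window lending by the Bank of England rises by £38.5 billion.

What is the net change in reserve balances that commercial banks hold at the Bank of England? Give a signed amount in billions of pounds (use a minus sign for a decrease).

+£27.5 billion

OMO purchase (from banks) £16 billion: the Bank of England pays by crediting reserve accounts → +£16B.
Government account inflow £72 billion: funds move from bank reserves into the government account → −£72B.
Currency deposit £45 billion: returned notes are swapped for reserve credit → +£45B.
Discount-window loan £38.5 billion: the loan is credited to the bank's reserve account → +£38.5B.
Net: 16 − 72 + 45 + 38.5 = +£27.5 billion.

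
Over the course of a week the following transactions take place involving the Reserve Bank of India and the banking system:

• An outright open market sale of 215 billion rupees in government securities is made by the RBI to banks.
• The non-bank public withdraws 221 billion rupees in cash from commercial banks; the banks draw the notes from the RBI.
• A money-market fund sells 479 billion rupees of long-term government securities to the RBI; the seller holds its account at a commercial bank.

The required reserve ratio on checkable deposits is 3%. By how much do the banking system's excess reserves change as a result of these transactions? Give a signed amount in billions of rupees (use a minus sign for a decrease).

OMO sale (to banks) 215 billion rupees: reserves −215B, deposits 0.
Currency withdrawal 221 billion rupees: reserves −221B, deposits −221B.
Asset purchase (from non-banks) 479 billion rupees: reserves +479B, deposits +479B.
Totals: Δreserves = +43B, Δdeposits = +258B.
Δrequired reserves = 3% × +258B = +7.74B.
Δexcess reserves = Δreserves − Δrequired = +43B − (+7.74B) = +35.26 billion.

+35.26 billion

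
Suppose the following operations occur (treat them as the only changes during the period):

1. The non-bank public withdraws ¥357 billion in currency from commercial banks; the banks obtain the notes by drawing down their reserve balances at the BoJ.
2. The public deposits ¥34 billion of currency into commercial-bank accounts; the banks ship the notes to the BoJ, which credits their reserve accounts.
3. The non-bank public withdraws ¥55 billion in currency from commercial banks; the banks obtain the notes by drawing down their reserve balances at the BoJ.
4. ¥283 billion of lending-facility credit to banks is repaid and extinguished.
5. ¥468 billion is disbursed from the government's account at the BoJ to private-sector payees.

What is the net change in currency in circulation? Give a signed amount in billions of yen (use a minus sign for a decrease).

BoJ balance sheet:
  Assets:      Loans to banks −¥283B
  Liabilities: Bank reserves −¥193B, Currency in circulation +¥378B, Government deposits −¥468B
Commercial banking system:
  Assets:      Reserves at CB −¥193B
  Liabilities: Checkable deposits +¥90B, Borrowings from CB −¥283B
So the change in currency in circulation is +¥378 billion.

+¥378 billion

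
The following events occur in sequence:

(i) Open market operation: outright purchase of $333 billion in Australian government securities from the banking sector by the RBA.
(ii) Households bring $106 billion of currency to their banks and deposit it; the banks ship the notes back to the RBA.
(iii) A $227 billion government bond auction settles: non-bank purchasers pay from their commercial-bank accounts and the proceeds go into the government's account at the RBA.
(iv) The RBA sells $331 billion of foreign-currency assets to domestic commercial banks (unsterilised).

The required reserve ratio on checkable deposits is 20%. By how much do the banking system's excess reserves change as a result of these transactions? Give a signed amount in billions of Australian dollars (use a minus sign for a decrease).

-$94.8 billion

OMO purchase (from banks) $333 billion: reserves +$333B, deposits 0.
Currency deposit $106 billion: reserves +$106B, deposits +$106B.
Government account inflow $227 billion: reserves −$227B, deposits −$227B.
FX sale $331 billion: reserves −$331B, deposits 0.
Totals: Δreserves = −$119B, Δdeposits = −$121B.
Δrequired reserves = 20% × −$121B = −$24.2B.
Δexcess reserves = Δreserves − Δrequired = −$119B − (−$24.2B) = -$94.8 billion.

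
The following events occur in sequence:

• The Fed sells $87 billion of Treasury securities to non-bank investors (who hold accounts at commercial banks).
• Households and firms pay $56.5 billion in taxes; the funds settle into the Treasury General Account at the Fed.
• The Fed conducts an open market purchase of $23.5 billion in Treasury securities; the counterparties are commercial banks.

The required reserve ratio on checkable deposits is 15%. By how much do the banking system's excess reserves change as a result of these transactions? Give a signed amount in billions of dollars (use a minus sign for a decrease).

-$98.475 billion

Asset sale (to non-banks) $87 billion: reserves −$87B, deposits −$87B.
Government account inflow $56.5 billion: reserves −$56.5B, deposits −$56.5B.
OMO purchase (from banks) $23.5 billion: reserves +$23.5B, deposits 0.
Totals: Δreserves = −$120B, Δdeposits = −$143.5B.
Δrequired reserves = 15% × −$143.5B = −$21.525B.
Δexcess reserves = Δreserves − Δrequired = −$120B − (−$21.525B) = -$98.475 billion.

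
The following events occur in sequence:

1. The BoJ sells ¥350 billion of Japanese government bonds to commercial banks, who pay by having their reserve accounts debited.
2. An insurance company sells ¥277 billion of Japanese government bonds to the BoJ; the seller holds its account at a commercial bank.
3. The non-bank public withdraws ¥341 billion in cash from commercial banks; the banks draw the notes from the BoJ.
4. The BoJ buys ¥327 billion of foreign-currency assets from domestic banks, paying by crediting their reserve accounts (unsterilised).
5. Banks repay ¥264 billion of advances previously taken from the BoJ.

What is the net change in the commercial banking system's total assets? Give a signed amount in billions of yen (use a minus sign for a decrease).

-¥328 billion

BoJ balance sheet:
  Assets:      Securities −¥73B, Loans to banks −¥264B, Foreign assets +¥327B
  Liabilities: Bank reserves −¥351B, Currency in circulation +¥341B
Commercial banking system:
  Assets:      Reserves at CB −¥351B, Securities +¥350B, Foreign assets −¥327B
  Liabilities: Checkable deposits −¥64B, Borrowings from CB −¥264B
Change in total bank assets = -¥328 billion.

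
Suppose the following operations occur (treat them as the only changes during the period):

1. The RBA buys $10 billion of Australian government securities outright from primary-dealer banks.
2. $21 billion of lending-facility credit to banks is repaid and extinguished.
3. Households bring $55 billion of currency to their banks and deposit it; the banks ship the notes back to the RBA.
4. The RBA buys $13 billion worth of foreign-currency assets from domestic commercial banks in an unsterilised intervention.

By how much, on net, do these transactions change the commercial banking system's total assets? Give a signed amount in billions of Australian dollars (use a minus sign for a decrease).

+$34 billion

OMO purchase (from banks) $10 billion: just an asset swap on bank balance sheets → 0.
Discount-window repayment $21 billion: bank balance sheets shrink → −$21B.
Currency deposit $55 billion: bank balance sheets expand → +$55B.
FX purchase $13 billion: just an asset swap on bank balance sheets → 0.
Net: 0 − 21 + 55 + 0 = +$34 billion.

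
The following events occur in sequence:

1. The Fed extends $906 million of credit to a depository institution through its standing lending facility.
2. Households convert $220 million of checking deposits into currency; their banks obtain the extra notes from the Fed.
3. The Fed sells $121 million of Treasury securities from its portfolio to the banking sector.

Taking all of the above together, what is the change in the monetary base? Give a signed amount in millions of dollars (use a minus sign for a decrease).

Discount-window loan $906 million: Fed balance sheet expands → +$906M.
Currency withdrawal $220 million: just a shift between currency and reserves — both are base money → 0.
OMO sale (to banks) $121 million: Fed balance sheet contracts → −$121M.
Net: 906 + 0 − 121 = +$785 million.

+$785 million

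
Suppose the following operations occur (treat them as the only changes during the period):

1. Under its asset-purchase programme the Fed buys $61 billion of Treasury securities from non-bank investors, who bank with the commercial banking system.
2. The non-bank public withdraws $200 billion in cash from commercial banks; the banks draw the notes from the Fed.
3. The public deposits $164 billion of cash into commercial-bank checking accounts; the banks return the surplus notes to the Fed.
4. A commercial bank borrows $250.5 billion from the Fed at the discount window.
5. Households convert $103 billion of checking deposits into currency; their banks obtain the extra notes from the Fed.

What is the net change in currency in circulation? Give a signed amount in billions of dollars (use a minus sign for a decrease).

+$139 billion

Fed balance sheet:
  Assets:      Securities +$61B, Loans to banks +$250.5B
  Liabilities: Bank reserves +$172.5B, Currency in circulation +$139B
Commercial banking system:
  Assets:      Reserves at CB +$172.5B
  Liabilities: Checkable deposits −$78B, Borrowings from CB +$250.5B
So the change in currency in circulation is +$139 billion.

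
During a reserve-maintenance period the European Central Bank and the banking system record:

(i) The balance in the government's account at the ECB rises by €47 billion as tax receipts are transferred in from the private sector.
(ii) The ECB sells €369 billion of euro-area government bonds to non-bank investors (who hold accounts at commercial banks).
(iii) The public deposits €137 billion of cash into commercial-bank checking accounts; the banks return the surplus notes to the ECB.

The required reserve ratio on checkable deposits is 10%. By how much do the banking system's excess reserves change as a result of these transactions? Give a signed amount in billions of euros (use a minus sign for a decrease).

Government account inflow €47 billion: reserves −€47B, deposits −€47B.
Asset sale (to non-banks) €369 billion: reserves −€369B, deposits −€369B.
Currency deposit €137 billion: reserves +€137B, deposits +€137B.
Totals: Δreserves = −€279B, Δdeposits = −€279B.
Δrequired reserves = 10% × −€279B = −€27.9B.
Δexcess reserves = Δreserves − Δrequired = −€279B − (−€27.9B) = -€251.1 billion.

-€251.1 billion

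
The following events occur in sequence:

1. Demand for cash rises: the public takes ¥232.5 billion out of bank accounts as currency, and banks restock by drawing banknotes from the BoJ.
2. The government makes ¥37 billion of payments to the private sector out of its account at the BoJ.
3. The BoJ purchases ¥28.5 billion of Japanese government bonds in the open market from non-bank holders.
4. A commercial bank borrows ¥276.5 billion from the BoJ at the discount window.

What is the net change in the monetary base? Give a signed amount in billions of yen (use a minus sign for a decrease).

+¥342 billion

BoJ balance sheet:
  Assets:      Securities +¥28.5B, Loans to banks +¥276.5B
  Liabilities: Bank reserves +¥109.5B, Currency in circulation +¥232.5B, Government deposits −¥37B
Monetary base = currency + reserves: +¥232.5B + (+¥109.5B) = +¥342 billion.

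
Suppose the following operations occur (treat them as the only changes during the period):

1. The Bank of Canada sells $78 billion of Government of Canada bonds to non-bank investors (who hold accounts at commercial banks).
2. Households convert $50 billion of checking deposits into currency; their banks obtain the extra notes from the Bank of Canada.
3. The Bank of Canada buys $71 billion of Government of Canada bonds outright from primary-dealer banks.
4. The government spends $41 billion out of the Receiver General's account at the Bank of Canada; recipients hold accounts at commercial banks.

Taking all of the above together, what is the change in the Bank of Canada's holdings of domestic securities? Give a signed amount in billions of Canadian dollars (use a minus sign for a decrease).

Asset sale (to non-banks) $78 billion: securities removed from the Bank of Canada's portfolio → −$78B.
Currency withdrawal $50 billion: the Bank of Canada's securities portfolio is untouched → 0.
OMO purchase (from banks) $71 billion: securities added to the Bank of Canada's portfolio → +$71B.
Government spending $41 billion: the Bank of Canada's securities portfolio is untouched → 0.
Net: −78 + 0 + 71 + 0 = -$7 billion.

-$7 billion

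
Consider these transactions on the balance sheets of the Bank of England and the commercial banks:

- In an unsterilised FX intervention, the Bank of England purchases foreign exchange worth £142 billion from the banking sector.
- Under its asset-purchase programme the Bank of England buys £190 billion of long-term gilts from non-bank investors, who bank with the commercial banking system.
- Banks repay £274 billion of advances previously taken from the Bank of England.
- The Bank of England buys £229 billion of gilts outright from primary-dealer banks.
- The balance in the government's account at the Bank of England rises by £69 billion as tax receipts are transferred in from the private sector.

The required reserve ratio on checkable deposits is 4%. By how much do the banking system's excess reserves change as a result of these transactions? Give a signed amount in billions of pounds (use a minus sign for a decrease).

FX purchase £142 billion: reserves +£142B, deposits 0.
Asset purchase (from non-banks) £190 billion: reserves +£190B, deposits +£190B.
Discount-window repayment £274 billion: reserves −£274B, deposits 0.
OMO purchase (from banks) £229 billion: reserves +£229B, deposits 0.
Government account inflow £69 billion: reserves −£69B, deposits −£69B.
Totals: Δreserves = +£218B, Δdeposits = +£121B.
Δrequired reserves = 4% × +£121B = +£4.84B.
Δexcess reserves = Δreserves − Δrequired = +£218B − (+£4.84B) = +£213.16 billion.

+£213.16 billion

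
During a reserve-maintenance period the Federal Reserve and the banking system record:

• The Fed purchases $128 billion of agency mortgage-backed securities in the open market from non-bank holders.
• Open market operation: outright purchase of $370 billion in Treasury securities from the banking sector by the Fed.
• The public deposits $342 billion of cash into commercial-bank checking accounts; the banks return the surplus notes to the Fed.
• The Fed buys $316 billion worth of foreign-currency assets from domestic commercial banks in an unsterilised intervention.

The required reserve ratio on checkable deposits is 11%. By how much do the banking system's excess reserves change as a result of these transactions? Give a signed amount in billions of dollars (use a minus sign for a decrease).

+$1104.3 billion

Asset purchase (from non-banks) $128 billion: reserves +$128B, deposits +$128B.
OMO purchase (from banks) $370 billion: reserves +$370B, deposits 0.
Currency deposit $342 billion: reserves +$342B, deposits +$342B.
FX purchase $316 billion: reserves +$316B, deposits 0.
Totals: Δreserves = +$1156B, Δdeposits = +$470B.
Δrequired reserves = 11% × +$470B = +$51.7B.
Δexcess reserves = Δreserves − Δrequired = +$1156B − (+$51.7B) = +$1104.3 billion.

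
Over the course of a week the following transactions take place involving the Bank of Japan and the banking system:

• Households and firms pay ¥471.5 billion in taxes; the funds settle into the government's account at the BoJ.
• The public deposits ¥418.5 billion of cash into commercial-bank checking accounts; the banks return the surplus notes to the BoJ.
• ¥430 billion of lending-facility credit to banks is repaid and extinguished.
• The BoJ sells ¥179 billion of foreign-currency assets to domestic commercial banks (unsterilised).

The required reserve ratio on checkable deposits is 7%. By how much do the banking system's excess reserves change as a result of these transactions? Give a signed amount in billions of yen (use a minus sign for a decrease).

-¥658.29 billion

Government account inflow ¥471.5 billion: reserves −¥471.5B, deposits −¥471.5B.
Currency deposit ¥418.5 billion: reserves +¥418.5B, deposits +¥418.5B.
Discount-window repayment ¥430 billion: reserves −¥430B, deposits 0.
FX sale ¥179 billion: reserves −¥179B, deposits 0.
Totals: Δreserves = −¥662B, Δdeposits = −¥53B.
Δrequired reserves = 7% × −¥53B = −¥3.71B.
Δexcess reserves = Δreserves − Δrequired = −¥662B − (−¥3.71B) = -¥658.29 billion.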